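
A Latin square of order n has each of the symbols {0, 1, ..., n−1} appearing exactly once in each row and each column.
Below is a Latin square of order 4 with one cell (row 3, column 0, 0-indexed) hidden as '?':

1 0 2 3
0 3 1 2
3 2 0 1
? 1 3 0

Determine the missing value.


Row 3 contains symbols [0, 1, 3] — missing [2].
Column 0 contains symbols [0, 1, 3] — missing [2].
The missing symbol must appear in both missing sets; intersection = [2].
Therefore the hidden value is 2.

Missing value = 2.


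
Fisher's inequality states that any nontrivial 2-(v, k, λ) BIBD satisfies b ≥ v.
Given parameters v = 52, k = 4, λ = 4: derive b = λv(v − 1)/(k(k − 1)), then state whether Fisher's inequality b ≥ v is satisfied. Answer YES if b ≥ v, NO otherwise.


r = λ(v − 1)/(k − 1) = 4·51/3 = 68.
b = vr/k = 52·68/4 = 884.
Fisher's inequality: b ≥ v ⇔ 884 ≥ 52? YES.

YES


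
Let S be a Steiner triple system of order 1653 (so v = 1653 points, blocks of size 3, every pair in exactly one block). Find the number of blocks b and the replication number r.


An STS(v) is a 2-(v, 3, 1) BIBD: block size k = 3, λ = 1.
Replication: r(k − 1) = λ(v − 1) ⇒ r·2 = 1653 − 1 = 1652 ⇒ r = 826.
Block count: bk = vr ⇒ b·3 = 1653·826 = 1365378 ⇒ b = 455126.
(Check via b = v(v − 1)/6 = 1653·1652/6 = 2730756/6 = 455126.)

r = 826, b = 455126.


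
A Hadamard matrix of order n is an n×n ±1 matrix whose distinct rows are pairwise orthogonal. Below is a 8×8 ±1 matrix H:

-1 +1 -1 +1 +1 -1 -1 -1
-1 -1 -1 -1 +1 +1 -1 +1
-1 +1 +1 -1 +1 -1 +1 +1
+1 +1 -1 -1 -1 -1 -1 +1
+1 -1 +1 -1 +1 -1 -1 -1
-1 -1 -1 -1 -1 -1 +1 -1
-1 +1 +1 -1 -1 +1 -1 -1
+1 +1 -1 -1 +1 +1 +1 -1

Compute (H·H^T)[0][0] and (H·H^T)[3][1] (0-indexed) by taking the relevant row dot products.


Row 0 of H: [-1, 1, -1, 1, 1, -1, -1, -1].
Row 1 of H: [-1, -1, -1, -1, 1, 1, -1, 1].
Row 3 of H: [1, 1, -1, -1, -1, -1, -1, 1].
(H·H^T)[0][0] = Σ_j H[0][j]·H[0][j] = (-1)² + (1)² + (-1)² + (1)² + (1)² + (-1)² + (-1)² + (-1)² = 1 + 1 + 1 + 1 + 1 + 1 + 1 + 1 = 8.
(H·H^T)[3][1] = Σ_j H[3][j]·H[1][j] = (1)·(-1) + (1)·(-1) + (-1)·(-1) + (-1)·(-1) + (-1)·(1) + (-1)·(1) + (-1)·(-1) + (1)·(1) = -1 + -1 + 1 + 1 + -1 + -1 + 1 + 1 = 0.
So rows 3 and 1 are orthogonal; the diagonal entry equals n = 8.

(0,0) entry = 8; (3,1) entry = 0.


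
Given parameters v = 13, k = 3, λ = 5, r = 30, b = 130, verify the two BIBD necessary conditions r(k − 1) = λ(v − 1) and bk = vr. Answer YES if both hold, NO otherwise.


Condition (i): r(k − 1) = 30·2 = 60; λ(v − 1) = 5·12 = 60. Match? YES.
Condition (ii): bk = 130·3 = 390; vr = 13·30 = 390. Match? YES.
Both conditions hold? YES.

YES


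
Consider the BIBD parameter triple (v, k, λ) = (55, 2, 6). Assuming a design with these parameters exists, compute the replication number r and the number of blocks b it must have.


Any 2-(v, k, λ) BIBD satisfies two necessary conditions:
  (i)  Each point sits in r blocks, and counting incidences through any fixed point gives r(k − 1) = λ(v − 1), so r = λ(v − 1)/(k − 1).
  (ii) Total incidences bk = vr, so b = vr/k.
Step 1: r = λ(v − 1)/(k − 1) = 6·(55 − 1)/(2 − 1) = 6·54/1 = 324/1 = 324.
Step 2: b = vr/k = 55·324/2 = 17820/2 = 8910.
Check integrality: r = 324 ∈ Z ✓, b = 8910 ∈ Z ✓.
(These identities are necessary conditions: they determine r and b for any design with these parameters, but do not by themselves prove that one exists.)

r = 324, b = 8910.


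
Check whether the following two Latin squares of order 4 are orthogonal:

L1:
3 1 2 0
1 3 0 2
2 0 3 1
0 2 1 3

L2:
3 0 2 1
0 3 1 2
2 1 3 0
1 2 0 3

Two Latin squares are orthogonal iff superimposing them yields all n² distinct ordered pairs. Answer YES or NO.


Form the n² = 16 superimposed pairs (L1[i][j], L2[i][j]), row by row (rows and columns indexed from 0):
row 0: (3,3) (1,0) (2,2) (0,1)
row 1: (1,0) (3,3) (0,1) (2,2)
row 2: (2,2) (0,1) (3,3) (1,0)
row 3: (0,1) (2,2) (1,0) (3,3)
Orthogonality requires all 16 pairs distinct.
But the pair (1,0) repeats: cell (0,1) has L1 = 1, L2 = 0, and cell (1,0) has L1 = 1, L2 = 0.
A repeated pair means some other pair never occurs (only 4 distinct pairs out of 16), so the squares are not orthogonal.
Conclusion: NO.

NO


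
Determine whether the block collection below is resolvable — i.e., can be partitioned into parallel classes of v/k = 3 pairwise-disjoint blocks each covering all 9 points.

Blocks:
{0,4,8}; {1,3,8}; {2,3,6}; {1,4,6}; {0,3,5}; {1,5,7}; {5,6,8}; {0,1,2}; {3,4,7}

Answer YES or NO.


v = 9, block size k = 3, number of blocks = 9.
For resolvability, blocks must partition into parallel classes of size v/k = 3.
Total blocks must therefore be a multiple of 3: 9 = 3·3 + 0 ⇒ divisible ✓.
Consider block {1,3,8}. It intersects every other block in the collection, so no parallel class of size 3 can contain it.
Since every block must belong to some parallel class in a resolution, the collection cannot be partitioned into parallel classes.
Resolvable? NO.

NO


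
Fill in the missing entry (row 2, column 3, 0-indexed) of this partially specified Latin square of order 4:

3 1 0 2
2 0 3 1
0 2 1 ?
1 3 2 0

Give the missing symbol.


Row 2 contains symbols [0, 1, 2] — missing [3].
Column 3 contains symbols [0, 1, 2] — missing [3].
The missing symbol must appear in both missing sets; intersection = [3].
Therefore the hidden value is 3.

Missing value = 3.


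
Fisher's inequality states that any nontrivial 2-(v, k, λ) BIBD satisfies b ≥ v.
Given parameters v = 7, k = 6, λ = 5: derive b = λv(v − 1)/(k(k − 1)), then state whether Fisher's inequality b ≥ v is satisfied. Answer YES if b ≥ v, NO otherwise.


b = λv(v − 1)/(k(k − 1)) = 5·7·6/(6·5) = 210/30 = 7.
Compare with v = 7: b ≥ v, so Fisher's inequality holds.

YES


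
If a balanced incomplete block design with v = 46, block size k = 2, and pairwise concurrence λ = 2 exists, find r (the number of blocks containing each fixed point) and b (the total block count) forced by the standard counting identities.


Any 2-(v, k, λ) BIBD satisfies two necessary conditions:
  (i)  Each point sits in r blocks, and counting incidences through any fixed point gives r(k − 1) = λ(v − 1), so r = λ(v − 1)/(k − 1).
  (ii) Total incidences bk = vr, so b = vr/k.
Step 1: r = λ(v − 1)/(k − 1) = 2·(46 − 1)/(2 − 1) = 2·45/1 = 90/1 = 90.
Step 2: b = vr/k = 46·90/2 = 4140/2 = 2070.
Check integrality: r = 90 ∈ Z ✓, b = 2070 ∈ Z ✓.
(These identities are necessary conditions: they determine r and b for any design with these parameters, but do not by themselves prove that one exists.)

r = 90, b = 2070.


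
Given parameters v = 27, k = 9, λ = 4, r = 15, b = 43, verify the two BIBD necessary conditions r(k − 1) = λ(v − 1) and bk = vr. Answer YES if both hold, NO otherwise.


Condition (i): r(k − 1) = 15·8 = 120; λ(v − 1) = 4·26 = 104. Match? NO.
Condition (ii): bk = 43·9 = 387; vr = 27·15 = 405. Match? NO.
Both conditions hold? NO.

NO


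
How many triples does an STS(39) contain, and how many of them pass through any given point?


An STS(v) is a 2-(v, 3, 1) BIBD: block size k = 3, λ = 1.
Replication: r(k − 1) = λ(v − 1) ⇒ r·2 = 39 − 1 = 38 ⇒ r = 19.
Block count: b = v(v − 1)/6 = 39·38/6 = 1482/6 = 247.
(Check via bk = vr: 247·3 = 741 = 39·19 = 741 ✓.)

r = 19, b = 247.


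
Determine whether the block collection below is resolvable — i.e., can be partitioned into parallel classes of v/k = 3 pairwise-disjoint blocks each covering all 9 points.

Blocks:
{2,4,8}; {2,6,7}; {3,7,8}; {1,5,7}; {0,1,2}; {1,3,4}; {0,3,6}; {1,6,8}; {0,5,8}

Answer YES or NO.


v = 9, block size k = 3, number of blocks = 9.
For resolvability, blocks must partition into parallel classes of size v/k = 3.
Total blocks must therefore be a multiple of 3: 9 = 3·3 + 0 ⇒ divisible ✓.
Consider block {3,7,8}. The only other block(s) in the collection disjoint from it are {0,1,2} — just 1 block(s). Any parallel class containing {3,7,8} would need 2 other blocks each disjoint from it, so no parallel class of size 3 can contain {3,7,8}.
Since every block must belong to some parallel class in a resolution, the collection cannot be partitioned into parallel classes.
Resolvable? NO.

NO


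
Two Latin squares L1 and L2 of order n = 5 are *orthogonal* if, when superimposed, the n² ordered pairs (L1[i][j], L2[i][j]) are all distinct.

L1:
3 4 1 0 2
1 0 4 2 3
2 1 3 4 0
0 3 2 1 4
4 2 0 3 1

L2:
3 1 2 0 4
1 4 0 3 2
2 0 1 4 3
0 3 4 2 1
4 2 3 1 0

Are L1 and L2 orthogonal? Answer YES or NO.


Form the n² = 25 superimposed pairs (L1[i][j], L2[i][j]), row by row (rows and columns indexed from 0):
row 0: (3,3) (4,1) (1,2) (0,0) (2,4)
row 1: (1,1) (0,4) (4,0) (2,3) (3,2)
row 2: (2,2) (1,0) (3,1) (4,4) (0,3)
row 3: (0,0) (3,3) (2,4) (1,2) (4,1)
row 4: (4,4) (2,2) (0,3) (3,1) (1,0)
Orthogonality requires all 25 pairs distinct.
But the pair (0,0) repeats: cell (0,3) has L1 = 0, L2 = 0, and cell (3,0) has L1 = 0, L2 = 0.
A repeated pair means some other pair never occurs (only 15 distinct pairs out of 25), so the squares are not orthogonal.
Conclusion: NO.

NO


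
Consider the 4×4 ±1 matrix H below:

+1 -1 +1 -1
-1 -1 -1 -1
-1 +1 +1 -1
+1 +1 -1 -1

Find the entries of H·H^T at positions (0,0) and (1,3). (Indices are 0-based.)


Row 0 of H: [1, -1, 1, -1].
Row 1 of H: [-1, -1, -1, -1].
Row 3 of H: [1, 1, -1, -1].
(H·H^T)[0][0] = Σ_j H[0][j]·H[0][j] = (1)² + (-1)² + (1)² + (-1)² = 1 + 1 + 1 + 1 = 4.
(H·H^T)[1][3] = Σ_j H[1][j]·H[3][j] = (-1)·(1) + (-1)·(1) + (-1)·(-1) + (-1)·(-1) = -1 + -1 + 1 + 1 = 0.
So rows 1 and 3 are orthogonal; the diagonal entry equals n = 4.

(0,0) entry = 4; (1,3) entry = 0.


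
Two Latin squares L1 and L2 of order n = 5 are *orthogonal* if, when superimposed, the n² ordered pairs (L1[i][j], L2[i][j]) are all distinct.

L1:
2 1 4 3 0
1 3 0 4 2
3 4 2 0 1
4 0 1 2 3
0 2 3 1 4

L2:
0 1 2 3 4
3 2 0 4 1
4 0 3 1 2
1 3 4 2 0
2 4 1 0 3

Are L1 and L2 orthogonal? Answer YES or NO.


Form the n² = 25 superimposed pairs (L1[i][j], L2[i][j]), row by row (rows and columns indexed from 0):
row 0: (2,0) (1,1) (4,2) (3,3) (0,4)
row 1: (1,3) (3,2) (0,0) (4,4) (2,1)
row 2: (3,4) (4,0) (2,3) (0,1) (1,2)
row 3: (4,1) (0,3) (1,4) (2,2) (3,0)
row 4: (0,2) (2,4) (3,1) (1,0) (4,3)
Orthogonality requires all 25 pairs distinct.
Check by first coordinate: for each symbol s of L1, list the L2 entries in the n cells where L1 = s; they must all differ.
  L1 = 0: L2 entries (in reading order) 4, 0, 1, 3, 2 — all 5 distinct ✓
  L1 = 1: L2 entries (in reading order) 1, 3, 2, 4, 0 — all 5 distinct ✓
  L1 = 2: L2 entries (in reading order) 0, 1, 3, 2, 4 — all 5 distinct ✓
  L1 = 3: L2 entries (in reading order) 3, 2, 4, 0, 1 — all 5 distinct ✓
  L1 = 4: L2 entries (in reading order) 2, 4, 0, 1, 3 — all 5 distinct ✓
Every symbol of L1 meets every symbol of L2 exactly once, so all 25 pairs are distinct (25 of 25).
Conclusion: YES.

YES


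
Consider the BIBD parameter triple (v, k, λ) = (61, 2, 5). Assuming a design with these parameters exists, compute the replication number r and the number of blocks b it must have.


Any 2-(v, k, λ) BIBD satisfies two necessary conditions:
  (i)  Each point sits in r blocks, and counting incidences through any fixed point gives r(k − 1) = λ(v − 1), so r = λ(v − 1)/(k − 1).
  (ii) Total incidences bk = vr, so b = vr/k.
Step 1: r = λ(v − 1)/(k − 1) = 5·(61 − 1)/(2 − 1) = 5·60/1 = 300/1 = 300.
Step 2: b = vr/k = 61·300/2 = 18300/2 = 9150.
Check integrality: r = 300 ∈ Z ✓, b = 9150 ∈ Z ✓.
(These identities are necessary conditions: they determine r and b for any design with these parameters, but do not by themselves prove that one exists.)

r = 300, b = 9150.


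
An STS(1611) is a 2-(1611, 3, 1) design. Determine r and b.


An STS(v) is a 2-(v, 3, 1) BIBD: block size k = 3, λ = 1.
Replication: r(k − 1) = λ(v − 1) ⇒ r·2 = 1611 − 1 = 1610 ⇒ r = 805.
Block count: b = v(v − 1)/6 = 1611·1610/6 = 2593710/6 = 432285.
(Check via bk = vr: 432285·3 = 1296855 = 1611·805 = 1296855 ✓.)

r = 805, b = 432285.


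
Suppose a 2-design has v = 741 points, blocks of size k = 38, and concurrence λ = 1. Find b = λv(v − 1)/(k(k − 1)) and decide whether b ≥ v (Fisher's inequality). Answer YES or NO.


b = λv(v − 1)/(k(k − 1)) = 1·741·740/(38·37) = 548340/1406 = 390.
Compare with v = 741: b < v, so Fisher's inequality fails.

NO


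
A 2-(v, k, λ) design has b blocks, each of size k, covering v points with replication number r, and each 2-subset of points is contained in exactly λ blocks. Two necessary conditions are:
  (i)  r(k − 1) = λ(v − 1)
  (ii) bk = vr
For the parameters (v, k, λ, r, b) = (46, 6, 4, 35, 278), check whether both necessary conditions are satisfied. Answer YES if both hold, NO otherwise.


Condition (i): r(k − 1) = 35·5 = 175; λ(v − 1) = 4·45 = 180. Match? NO.
Condition (ii): bk = 278·6 = 1668; vr = 46·35 = 1610. Match? NO.
Both conditions hold? NO.

NO


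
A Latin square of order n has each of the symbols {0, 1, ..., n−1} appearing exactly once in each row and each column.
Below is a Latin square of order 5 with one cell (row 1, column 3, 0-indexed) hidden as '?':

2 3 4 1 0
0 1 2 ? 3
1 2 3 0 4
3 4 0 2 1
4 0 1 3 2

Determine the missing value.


Row 1 contains symbols [0, 1, 2, 3] — missing [4].
Column 3 contains symbols [0, 1, 2, 3] — missing [4].
The missing symbol must appear in both missing sets; intersection = [4].
Therefore the hidden value is 4.

Missing value = 4.


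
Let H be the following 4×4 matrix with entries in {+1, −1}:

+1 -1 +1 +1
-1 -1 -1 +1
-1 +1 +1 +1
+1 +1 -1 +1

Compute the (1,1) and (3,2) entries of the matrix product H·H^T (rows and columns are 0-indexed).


Row 1 of H: [-1, -1, -1, 1].
Row 2 of H: [-1, 1, 1, 1].
Row 3 of H: [1, 1, -1, 1].
(H·H^T)[1][1] = Σ_j H[1][j]·H[1][j] = (-1)² + (-1)² + (-1)² + (1)² = 1 + 1 + 1 + 1 = 4.
(H·H^T)[3][2] = Σ_j H[3][j]·H[2][j] = (1)·(-1) + (1)·(1) + (-1)·(1) + (1)·(1) = -1 + 1 + -1 + 1 = 0.
So rows 3 and 2 are orthogonal; the diagonal entry equals n = 4.

(1,1) entry = 4; (3,2) entry = 0.


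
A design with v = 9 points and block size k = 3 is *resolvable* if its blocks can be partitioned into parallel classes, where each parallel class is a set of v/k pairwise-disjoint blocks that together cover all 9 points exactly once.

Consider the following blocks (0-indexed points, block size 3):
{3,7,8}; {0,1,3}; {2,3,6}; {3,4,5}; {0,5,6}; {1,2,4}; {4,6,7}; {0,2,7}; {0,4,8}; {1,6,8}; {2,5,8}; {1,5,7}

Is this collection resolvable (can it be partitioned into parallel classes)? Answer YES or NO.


v = 9, block size k = 3, number of blocks = 12.
For resolvability, blocks must partition into parallel classes of size v/k = 3.
Total blocks must therefore be a multiple of 3: 12 = 3·4 + 0 ⇒ divisible ✓.
Greedy packing gives 4 candidate class(es). Each should be a full parallel class (size 3, covers all 9 points).
  Class 1 (3 blocks): {3,7,8}; {0,5,6}; {1,2,4}. Points covered: [0, 1, 2, 3, 4, 5, 6, 7, 8].
  Class 2 (3 blocks): {0,1,3}; {4,6,7}; {2,5,8}. Points covered: [0, 1, 2, 3, 4, 5, 6, 7, 8].
  Class 3 (3 blocks): {2,3,6}; {0,4,8}; {1,5,7}. Points covered: [0, 1, 2, 3, 4, 5, 6, 7, 8].
  Class 4 (3 blocks): {3,4,5}; {0,2,7}; {1,6,8}. Points covered: [0, 1, 2, 3, 4, 5, 6, 7, 8].
All classes full (size 3)? YES. All classes cover every point? YES.
Resolvable? YES.

YES


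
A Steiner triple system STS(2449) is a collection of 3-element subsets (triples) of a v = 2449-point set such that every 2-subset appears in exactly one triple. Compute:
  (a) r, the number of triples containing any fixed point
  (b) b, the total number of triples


An STS(v) is a 2-(v, 3, 1) BIBD: block size k = 3, λ = 1.
Replication: r(k − 1) = λ(v − 1) ⇒ r·2 = 2449 − 1 = 2448 ⇒ r = 1224.
Block count: b = v(v − 1)/6 = 2449·2448/6 = 5995152/6 = 999192.
(Check via bk = vr: 999192·3 = 2997576 = 2449·1224 = 2997576 ✓.)

r = 1224, b = 999192.


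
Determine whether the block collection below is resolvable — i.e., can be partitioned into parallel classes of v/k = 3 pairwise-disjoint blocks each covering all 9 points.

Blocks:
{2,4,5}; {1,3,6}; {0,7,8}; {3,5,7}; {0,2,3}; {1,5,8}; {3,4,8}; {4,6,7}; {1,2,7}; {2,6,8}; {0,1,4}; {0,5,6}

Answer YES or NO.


v = 9, block size k = 3, number of blocks = 12.
For resolvability, blocks must partition into parallel classes of size v/k = 3.
Total blocks must therefore be a multiple of 3: 12 = 3·4 + 0 ⇒ divisible ✓.
Greedy packing gives 4 candidate class(es). Each should be a full parallel class (size 3, covers all 9 points).
  Class 1 (3 blocks): {2,4,5}; {1,3,6}; {0,7,8}. Points covered: [0, 1, 2, 3, 4, 5, 6, 7, 8].
  Class 2 (3 blocks): {3,5,7}; {2,6,8}; {0,1,4}. Points covered: [0, 1, 2, 3, 4, 5, 6, 7, 8].
  Class 3 (3 blocks): {0,2,3}; {1,5,8}; {4,6,7}. Points covered: [0, 1, 2, 3, 4, 5, 6, 7, 8].
  Class 4 (3 blocks): {3,4,8}; {1,2,7}; {0,5,6}. Points covered: [0, 1, 2, 3, 4, 5, 6, 7, 8].
All classes full (size 3)? YES. All classes cover every point? YES.
Resolvable? YES.

YES


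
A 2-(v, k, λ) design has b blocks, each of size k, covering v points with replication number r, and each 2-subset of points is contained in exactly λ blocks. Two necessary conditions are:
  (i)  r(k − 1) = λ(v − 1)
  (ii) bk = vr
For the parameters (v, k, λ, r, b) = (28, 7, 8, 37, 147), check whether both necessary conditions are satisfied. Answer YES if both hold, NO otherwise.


Condition (i): r(k − 1) = 37·6 = 222; λ(v − 1) = 8·27 = 216. Match? NO.
Condition (ii): bk = 147·7 = 1029; vr = 28·37 = 1036. Match? NO.
Both conditions hold? NO.

NO


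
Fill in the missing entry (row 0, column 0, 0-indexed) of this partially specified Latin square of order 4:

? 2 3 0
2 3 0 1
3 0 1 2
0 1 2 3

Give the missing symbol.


Row 0 contains symbols [0, 2, 3] — missing [1].
Column 0 contains symbols [0, 2, 3] — missing [1].
The missing symbol must appear in both missing sets; intersection = [1].
Therefore the hidden value is 1.

Missing value = 1.


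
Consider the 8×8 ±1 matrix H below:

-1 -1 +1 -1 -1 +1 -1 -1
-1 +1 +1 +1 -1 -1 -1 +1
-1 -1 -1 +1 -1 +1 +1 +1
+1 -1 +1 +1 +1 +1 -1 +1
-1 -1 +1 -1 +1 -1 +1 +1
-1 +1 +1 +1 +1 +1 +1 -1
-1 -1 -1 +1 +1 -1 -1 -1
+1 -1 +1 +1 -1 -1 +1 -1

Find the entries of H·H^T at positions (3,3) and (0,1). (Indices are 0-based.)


Row 0 of H: [-1, -1, 1, -1, -1, 1, -1, -1].
Row 1 of H: [-1, 1, 1, 1, -1, -1, -1, 1].
Row 3 of H: [1, -1, 1, 1, 1, 1, -1, 1].
(H·H^T)[3][3] = Σ_j H[3][j]·H[3][j] = (1)² + (-1)² + (1)² + (1)² + (1)² + (1)² + (-1)² + (1)² = 1 + 1 + 1 + 1 + 1 + 1 + 1 + 1 = 8.
(H·H^T)[0][1] = Σ_j H[0][j]·H[1][j] = (-1)·(-1) + (-1)·(1) + (1)·(1) + (-1)·(1) + (-1)·(-1) + (1)·(-1) + (-1)·(-1) + (-1)·(1) = 1 + -1 + 1 + -1 + 1 + -1 + 1 + -1 = 0.
So rows 0 and 1 are orthogonal; the diagonal entry equals n = 8.

(3,3) entry = 8; (0,1) entry = 0.


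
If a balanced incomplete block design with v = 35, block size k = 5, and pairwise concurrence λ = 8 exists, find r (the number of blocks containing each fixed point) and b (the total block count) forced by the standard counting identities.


Any 2-(v, k, λ) BIBD satisfies two necessary conditions:
  (i)  Each point sits in r blocks, and counting incidences through any fixed point gives r(k − 1) = λ(v − 1), so r = λ(v − 1)/(k − 1).
  (ii) Total incidences bk = vr, so b = vr/k.
Step 1: r = λ(v − 1)/(k − 1) = 8·(35 − 1)/(5 − 1) = 8·34/4 = 272/4 = 68.
Step 2: b = vr/k = 35·68/5 = 2380/5 = 476.
Check integrality: r = 68 ∈ Z ✓, b = 476 ∈ Z ✓.
(These identities are necessary conditions: they determine r and b for any design with these parameters, but do not by themselves prove that one exists.)

r = 68, b = 476.


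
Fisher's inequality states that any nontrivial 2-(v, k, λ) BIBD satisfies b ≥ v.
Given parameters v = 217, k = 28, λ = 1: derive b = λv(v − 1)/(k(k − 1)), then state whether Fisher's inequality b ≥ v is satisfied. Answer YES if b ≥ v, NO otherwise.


b = λv(v − 1)/(k(k − 1)) = 1·217·216/(28·27) = 46872/756 = 62.
Compare with v = 217: b < v, so Fisher's inequality fails.

NO


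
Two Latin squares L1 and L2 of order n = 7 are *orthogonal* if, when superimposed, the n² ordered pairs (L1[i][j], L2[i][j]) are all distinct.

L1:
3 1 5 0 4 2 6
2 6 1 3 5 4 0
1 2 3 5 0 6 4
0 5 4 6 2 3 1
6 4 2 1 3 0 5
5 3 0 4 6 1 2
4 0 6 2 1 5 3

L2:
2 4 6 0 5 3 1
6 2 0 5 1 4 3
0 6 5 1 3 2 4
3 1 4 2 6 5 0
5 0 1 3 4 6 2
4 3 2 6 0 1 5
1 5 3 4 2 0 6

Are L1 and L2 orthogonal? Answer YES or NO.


Form the n² = 49 superimposed pairs (L1[i][j], L2[i][j]), row by row (rows and columns indexed from 0):
row 0: (3,2) (1,4) (5,6) (0,0) (4,5) (2,3) (6,1)
row 1: (2,6) (6,2) (1,0) (3,5) (5,1) (4,4) (0,3)
row 2: (1,0) (2,6) (3,5) (5,1) (0,3) (6,2) (4,4)
row 3: (0,3) (5,1) (4,4) (6,2) (2,6) (3,5) (1,0)
row 4: (6,5) (4,0) (2,1) (1,3) (3,4) (0,6) (5,2)
row 5: (5,4) (3,3) (0,2) (4,6) (6,0) (1,1) (2,5)
row 6: (4,1) (0,5) (6,3) (2,4) (1,2) (5,0) (3,6)
Orthogonality requires all 49 pairs distinct.
But the pair (1,0) repeats: cell (1,2) has L1 = 1, L2 = 0, and cell (2,0) has L1 = 1, L2 = 0.
A repeated pair means some other pair never occurs (only 35 distinct pairs out of 49), so the squares are not orthogonal.
Conclusion: NO.

NO


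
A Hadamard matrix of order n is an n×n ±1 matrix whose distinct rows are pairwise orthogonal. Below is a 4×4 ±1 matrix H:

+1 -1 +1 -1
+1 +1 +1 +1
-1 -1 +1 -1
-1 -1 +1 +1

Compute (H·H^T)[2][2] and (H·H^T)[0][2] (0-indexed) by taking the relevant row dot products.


Row 0 of H: [1, -1, 1, -1].
Row 2 of H: [-1, -1, 1, -1].
(H·H^T)[2][2] = Σ_j H[2][j]·H[2][j] = (-1)² + (-1)² + (1)² + (-1)² = 1 + 1 + 1 + 1 = 4.
(H·H^T)[0][2] = Σ_j H[0][j]·H[2][j] = (1)·(-1) + (-1)·(-1) + (1)·(1) + (-1)·(-1) = -1 + 1 + 1 + 1 = 2.
Rows 0 and 2 are not orthogonal (dot product = 2 ≠ 0), so H is not a Hadamard matrix.

(2,2) entry = 4; (0,2) entry = 2.


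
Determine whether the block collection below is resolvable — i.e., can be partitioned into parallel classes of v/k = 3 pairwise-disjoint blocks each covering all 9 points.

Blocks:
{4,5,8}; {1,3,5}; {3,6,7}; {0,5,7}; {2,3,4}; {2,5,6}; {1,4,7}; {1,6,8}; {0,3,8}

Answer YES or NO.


v = 9, block size k = 3, number of blocks = 9.
For resolvability, blocks must partition into parallel classes of size v/k = 3.
Total blocks must therefore be a multiple of 3: 9 = 3·3 + 0 ⇒ divisible ✓.
Consider block {4,5,8}. The only other block(s) in the collection disjoint from it are {3,6,7} — just 1 block(s). Any parallel class containing {4,5,8} would need 2 other blocks each disjoint from it, so no parallel class of size 3 can contain {4,5,8}.
Since every block must belong to some parallel class in a resolution, the collection cannot be partitioned into parallel classes.
Resolvable? NO.

NO


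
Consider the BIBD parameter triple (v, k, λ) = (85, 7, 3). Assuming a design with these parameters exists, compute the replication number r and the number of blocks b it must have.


Any 2-(v, k, λ) BIBD satisfies two necessary conditions:
  (i)  Each point sits in r blocks, and counting incidences through any fixed point gives r(k − 1) = λ(v − 1), so r = λ(v − 1)/(k − 1).
  (ii) Total incidences bk = vr, so b = vr/k.
Step 1: r = λ(v − 1)/(k − 1) = 3·(85 − 1)/(7 − 1) = 3·84/6 = 252/6 = 42.
Step 2: b = vr/k = 85·42/7 = 3570/7 = 510.
Check integrality: r = 42 ∈ Z ✓, b = 510 ∈ Z ✓.
(These identities are necessary conditions: they determine r and b for any design with these parameters, but do not by themselves prove that one exists.)

r = 42, b = 510.


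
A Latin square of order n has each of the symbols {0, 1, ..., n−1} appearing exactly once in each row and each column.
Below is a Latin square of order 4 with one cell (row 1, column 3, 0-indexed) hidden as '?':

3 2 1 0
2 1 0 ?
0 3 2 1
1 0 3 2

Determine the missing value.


Row 1 contains symbols [0, 1, 2] — missing [3].
Column 3 contains symbols [0, 1, 2] — missing [3].
The missing symbol must appear in both missing sets; intersection = [3].
Therefore the hidden value is 3.

Missing value = 3.


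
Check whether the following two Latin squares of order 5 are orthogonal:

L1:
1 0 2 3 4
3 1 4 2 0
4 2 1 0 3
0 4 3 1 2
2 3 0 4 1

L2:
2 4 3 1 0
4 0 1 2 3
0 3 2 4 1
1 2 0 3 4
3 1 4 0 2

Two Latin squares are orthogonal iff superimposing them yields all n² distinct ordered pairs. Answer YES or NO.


Form the n² = 25 superimposed pairs (L1[i][j], L2[i][j]), row by row (rows and columns indexed from 0):
row 0: (1,2) (0,4) (2,3) (3,1) (4,0)
row 1: (3,4) (1,0) (4,1) (2,2) (0,3)
row 2: (4,0) (2,3) (1,2) (0,4) (3,1)
row 3: (0,1) (4,2) (3,0) (1,3) (2,4)
row 4: (2,3) (3,1) (0,4) (4,0) (1,2)
Orthogonality requires all 25 pairs distinct.
But the pair (4,0) repeats: cell (0,4) has L1 = 4, L2 = 0, and cell (2,0) has L1 = 4, L2 = 0.
A repeated pair means some other pair never occurs (only 15 distinct pairs out of 25), so the squares are not orthogonal.
Conclusion: NO.

NO


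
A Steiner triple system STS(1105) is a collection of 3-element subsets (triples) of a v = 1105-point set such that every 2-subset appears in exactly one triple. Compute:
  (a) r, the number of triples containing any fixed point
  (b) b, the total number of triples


An STS(v) is a 2-(v, 3, 1) BIBD: block size k = 3, λ = 1.
Replication: r(k − 1) = λ(v − 1) ⇒ r·2 = 1105 − 1 = 1104 ⇒ r = 552.
Block count: b = v(v − 1)/6 = 1105·1104/6 = 1219920/6 = 203320.

r = 552, b = 203320.


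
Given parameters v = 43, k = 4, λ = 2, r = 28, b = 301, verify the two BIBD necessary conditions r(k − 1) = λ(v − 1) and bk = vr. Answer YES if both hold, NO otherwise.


Condition (i): r(k − 1) = 28·3 = 84; λ(v − 1) = 2·42 = 84. Match? YES.
Condition (ii): bk = 301·4 = 1204; vr = 43·28 = 1204. Match? YES.
Both conditions hold? YES.

YES


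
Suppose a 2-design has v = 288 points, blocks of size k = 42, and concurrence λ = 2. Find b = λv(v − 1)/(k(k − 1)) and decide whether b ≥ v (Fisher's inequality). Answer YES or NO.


r = λ(v − 1)/(k − 1) = 2·287/41 = 14.
b = vr/k = 288·14/42 = 96.
Fisher's inequality: b ≥ v ⇔ 96 ≥ 288? NO.

NO


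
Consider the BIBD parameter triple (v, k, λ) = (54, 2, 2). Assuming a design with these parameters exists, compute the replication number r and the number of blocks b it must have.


Any 2-(v, k, λ) BIBD satisfies two necessary conditions:
  (i)  Each point sits in r blocks, and counting incidences through any fixed point gives r(k − 1) = λ(v − 1), so r = λ(v − 1)/(k − 1).
  (ii) Total incidences bk = vr, so b = vr/k.
Step 1: r = λ(v − 1)/(k − 1) = 2·(54 − 1)/(2 − 1) = 2·53/1 = 106/1 = 106.
Step 2: b = vr/k = 54·106/2 = 5724/2 = 2862.
Check integrality: r = 106 ∈ Z ✓, b = 2862 ∈ Z ✓.
(These identities are necessary conditions: they determine r and b for any design with these parameters, but do not by themselves prove that one exists.)

r = 106, b = 2862.


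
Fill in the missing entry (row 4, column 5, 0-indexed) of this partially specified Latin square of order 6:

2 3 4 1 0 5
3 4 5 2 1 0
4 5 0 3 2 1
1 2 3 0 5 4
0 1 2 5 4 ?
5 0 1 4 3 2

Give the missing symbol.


Row 4 contains symbols [0, 1, 2, 4, 5] — missing [3].
Column 5 contains symbols [0, 1, 2, 4, 5] — missing [3].
The missing symbol must appear in both missing sets; intersection = [3].
Therefore the hidden value is 3.

Missing value = 3.


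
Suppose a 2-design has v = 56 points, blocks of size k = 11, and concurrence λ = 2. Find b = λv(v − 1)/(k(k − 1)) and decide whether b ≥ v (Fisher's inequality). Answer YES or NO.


b = λv(v − 1)/(k(k − 1)) = 2·56·55/(11·10) = 6160/110 = 56.
Compare with v = 56: b ≥ v, so Fisher's inequality holds.

YES


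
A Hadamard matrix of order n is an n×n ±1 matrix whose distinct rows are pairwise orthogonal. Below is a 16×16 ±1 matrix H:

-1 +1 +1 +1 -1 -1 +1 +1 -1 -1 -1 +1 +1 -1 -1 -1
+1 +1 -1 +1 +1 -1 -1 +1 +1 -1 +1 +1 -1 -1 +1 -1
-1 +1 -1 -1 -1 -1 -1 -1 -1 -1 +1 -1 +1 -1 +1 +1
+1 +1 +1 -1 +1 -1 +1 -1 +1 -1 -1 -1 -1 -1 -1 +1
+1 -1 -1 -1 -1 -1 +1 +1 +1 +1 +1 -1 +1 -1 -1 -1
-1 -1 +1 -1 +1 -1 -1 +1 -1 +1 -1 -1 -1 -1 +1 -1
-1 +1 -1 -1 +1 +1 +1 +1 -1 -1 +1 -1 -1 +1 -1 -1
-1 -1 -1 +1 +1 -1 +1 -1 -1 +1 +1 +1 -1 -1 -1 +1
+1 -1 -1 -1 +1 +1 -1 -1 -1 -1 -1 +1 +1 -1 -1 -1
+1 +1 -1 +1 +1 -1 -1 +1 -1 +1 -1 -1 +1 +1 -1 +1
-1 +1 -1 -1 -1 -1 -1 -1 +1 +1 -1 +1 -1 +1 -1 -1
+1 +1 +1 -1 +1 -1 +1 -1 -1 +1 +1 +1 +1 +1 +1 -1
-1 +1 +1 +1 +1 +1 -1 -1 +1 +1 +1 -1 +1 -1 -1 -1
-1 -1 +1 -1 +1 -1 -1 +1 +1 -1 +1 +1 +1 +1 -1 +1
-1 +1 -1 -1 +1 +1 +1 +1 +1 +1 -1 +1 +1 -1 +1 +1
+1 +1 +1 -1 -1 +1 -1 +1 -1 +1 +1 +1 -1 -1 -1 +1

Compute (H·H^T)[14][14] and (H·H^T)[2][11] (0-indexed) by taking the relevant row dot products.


Row 2 of H: [-1, 1, -1, -1, -1, -1, -1, -1, -1, -1, 1, -1, 1, -1, 1, 1].
Row 11 of H: [1, 1, 1, -1, 1, -1, 1, -1, -1, 1, 1, 1, 1, 1, 1, -1].
Row 14 of H: [-1, 1, -1, -1, 1, 1, 1, 1, 1, 1, -1, 1, 1, -1, 1, 1].
(H·H^T)[14][14] = Σ_j H[14][j]·H[14][j] = (-1)² + (1)² + (-1)² + (-1)² + (1)² + (1)² + (1)² + (1)² + (1)² + (1)² + (-1)² + (1)² + (1)² + (-1)² + (1)² + (1)² = 1 + 1 + 1 + 1 + 1 + 1 + 1 + 1 + 1 + 1 + 1 + 1 + 1 + 1 + 1 + 1 = 16.
(H·H^T)[2][11] = Σ_j H[2][j]·H[11][j] = (-1)·(1) + (1)·(1) + (-1)·(1) + (-1)·(-1) + (-1)·(1) + (-1)·(-1) + (-1)·(1) + (-1)·(-1) + (-1)·(-1) + (-1)·(1) + (1)·(1) + (-1)·(1) + (1)·(1) + (-1)·(1) + (1)·(1) + (1)·(-1) = -1 + 1 + -1 + 1 + -1 + 1 + -1 + 1 + 1 + -1 + 1 + -1 + 1 + -1 + 1 + -1 = 0.
So rows 2 and 11 are orthogonal; the diagonal entry equals n = 16.

(14,14) entry = 16; (2,11) entry = 0.


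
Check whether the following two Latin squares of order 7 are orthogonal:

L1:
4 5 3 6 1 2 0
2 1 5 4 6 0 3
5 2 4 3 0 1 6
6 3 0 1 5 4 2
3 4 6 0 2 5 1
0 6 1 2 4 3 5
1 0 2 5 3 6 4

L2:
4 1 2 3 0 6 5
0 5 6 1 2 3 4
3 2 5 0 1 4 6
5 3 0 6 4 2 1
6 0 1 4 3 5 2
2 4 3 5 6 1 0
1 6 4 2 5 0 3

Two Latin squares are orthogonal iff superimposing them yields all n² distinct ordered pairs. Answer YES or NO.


Form the n² = 49 superimposed pairs (L1[i][j], L2[i][j]), row by row (rows and columns indexed from 0):
row 0: (4,4) (5,1) (3,2) (6,3) (1,0) (2,6) (0,5)
row 1: (2,0) (1,5) (5,6) (4,1) (6,2) (0,3) (3,4)
row 2: (5,3) (2,2) (4,5) (3,0) (0,1) (1,4) (6,6)
row 3: (6,5) (3,3) (0,0) (1,6) (5,4) (4,2) (2,1)
row 4: (3,6) (4,0) (6,1) (0,4) (2,3) (5,5) (1,2)
row 5: (0,2) (6,4) (1,3) (2,5) (4,6) (3,1) (5,0)
row 6: (1,1) (0,6) (2,4) (5,2) (3,5) (6,0) (4,3)
Orthogonality requires all 49 pairs distinct.
Check by first coordinate: for each symbol s of L1, list the L2 entries in the n cells where L1 = s; they must all differ.
  L1 = 0: L2 entries (in reading order) 5, 3, 1, 0, 4, 2, 6 — all 7 distinct ✓
  L1 = 1: L2 entries (in reading order) 0, 5, 4, 6, 2, 3, 1 — all 7 distinct ✓
  L1 = 2: L2 entries (in reading order) 6, 0, 2, 1, 3, 5, 4 — all 7 distinct ✓
  L1 = 3: L2 entries (in reading order) 2, 4, 0, 3, 6, 1, 5 — all 7 distinct ✓
  L1 = 4: L2 entries (in reading order) 4, 1, 5, 2, 0, 6, 3 — all 7 distinct ✓
  L1 = 5: L2 entries (in reading order) 1, 6, 3, 4, 5, 0, 2 — all 7 distinct ✓
  L1 = 6: L2 entries (in reading order) 3, 2, 6, 5, 1, 4, 0 — all 7 distinct ✓
Every symbol of L1 meets every symbol of L2 exactly once, so all 49 pairs are distinct (49 of 49).
Conclusion: YES.

YES


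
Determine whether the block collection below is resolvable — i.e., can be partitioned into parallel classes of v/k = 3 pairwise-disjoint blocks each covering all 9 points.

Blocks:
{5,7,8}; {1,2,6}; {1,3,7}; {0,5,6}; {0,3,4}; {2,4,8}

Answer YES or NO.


v = 9, block size k = 3, number of blocks = 6.
For resolvability, blocks must partition into parallel classes of size v/k = 3.
Total blocks must therefore be a multiple of 3: 6 = 3·2 + 0 ⇒ divisible ✓.
Greedy packing gives 2 candidate class(es). Each should be a full parallel class (size 3, covers all 9 points).
  Class 1 (3 blocks): {5,7,8}; {1,2,6}; {0,3,4}. Points covered: [0, 1, 2, 3, 4, 5, 6, 7, 8].
  Class 2 (3 blocks): {1,3,7}; {0,5,6}; {2,4,8}. Points covered: [0, 1, 2, 3, 4, 5, 6, 7, 8].
All classes full (size 3)? YES. All classes cover every point? YES.
Resolvable? YES.

YES


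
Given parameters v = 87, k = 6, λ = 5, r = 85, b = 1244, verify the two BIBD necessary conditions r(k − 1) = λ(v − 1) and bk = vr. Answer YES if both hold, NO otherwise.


Condition (i): r(k − 1) = 85·5 = 425; λ(v − 1) = 5·86 = 430. Match? NO.
Condition (ii): bk = 1244·6 = 7464; vr = 87·85 = 7395. Match? NO.
Both conditions hold? NO.

NO


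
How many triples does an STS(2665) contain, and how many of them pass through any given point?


An STS(v) is a 2-(v, 3, 1) BIBD: block size k = 3, λ = 1.
Replication: r(k − 1) = λ(v − 1) ⇒ r·2 = 2665 − 1 = 2664 ⇒ r = 1332.
Block count: bk = vr ⇒ b·3 = 2665·1332 = 3549780 ⇒ b = 1183260.
(Check via b = v(v − 1)/6 = 2665·2664/6 = 7099560/6 = 1183260.)

r = 1332, b = 1183260.


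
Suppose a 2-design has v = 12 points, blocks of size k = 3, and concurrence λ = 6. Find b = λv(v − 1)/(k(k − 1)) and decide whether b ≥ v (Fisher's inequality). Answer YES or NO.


b = λv(v − 1)/(k(k − 1)) = 6·12·11/(3·2) = 792/6 = 132.
Compare with v = 12: b ≥ v, so Fisher's inequality holds.

YES


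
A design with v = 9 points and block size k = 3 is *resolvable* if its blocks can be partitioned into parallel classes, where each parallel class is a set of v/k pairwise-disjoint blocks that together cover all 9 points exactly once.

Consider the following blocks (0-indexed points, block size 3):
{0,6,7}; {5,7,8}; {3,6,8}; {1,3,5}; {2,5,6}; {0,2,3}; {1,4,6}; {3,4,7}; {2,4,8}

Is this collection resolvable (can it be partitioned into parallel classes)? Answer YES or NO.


v = 9, block size k = 3, number of blocks = 9.
For resolvability, blocks must partition into parallel classes of size v/k = 3.
Total blocks must therefore be a multiple of 3: 9 = 3·3 + 0 ⇒ divisible ✓.
Consider block {3,6,8}. It intersects every other block in the collection, so no parallel class of size 3 can contain it.
Since every block must belong to some parallel class in a resolution, the collection cannot be partitioned into parallel classes.
Resolvable? NO.

NO


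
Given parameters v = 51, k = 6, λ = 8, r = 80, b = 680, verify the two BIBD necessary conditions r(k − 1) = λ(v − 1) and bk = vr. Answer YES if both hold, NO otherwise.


Condition (i): r(k − 1) = 80·5 = 400; λ(v − 1) = 8·50 = 400. Match? YES.
Condition (ii): bk = 680·6 = 4080; vr = 51·80 = 4080. Match? YES.
Both conditions hold? YES.

YES


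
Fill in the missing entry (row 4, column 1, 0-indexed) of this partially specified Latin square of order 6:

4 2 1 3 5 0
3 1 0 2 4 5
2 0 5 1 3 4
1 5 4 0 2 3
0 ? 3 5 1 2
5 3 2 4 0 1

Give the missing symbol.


Row 4 contains symbols [0, 1, 2, 3, 5] — missing [4].
Column 1 contains symbols [0, 1, 2, 3, 5] — missing [4].
The missing symbol must appear in both missing sets; intersection = [4].
Therefore the hidden value is 4.

Missing value = 4.


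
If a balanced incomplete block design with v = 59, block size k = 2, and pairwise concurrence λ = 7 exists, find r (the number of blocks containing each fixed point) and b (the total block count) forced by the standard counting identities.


Any 2-(v, k, λ) BIBD satisfies two necessary conditions:
  (i)  Each point sits in r blocks, and counting incidences through any fixed point gives r(k − 1) = λ(v − 1), so r = λ(v − 1)/(k − 1).
  (ii) Total incidences bk = vr, so b = vr/k.
Step 1: r = λ(v − 1)/(k − 1) = 7·(59 − 1)/(2 − 1) = 7·58/1 = 406/1 = 406.
Step 2: b = vr/k = 59·406/2 = 23954/2 = 11977.
Check integrality: r = 406 ∈ Z ✓, b = 11977 ∈ Z ✓.
(These identities are necessary conditions: they determine r and b for any design with these parameters, but do not by themselves prove that one exists.)

r = 406, b = 11977.


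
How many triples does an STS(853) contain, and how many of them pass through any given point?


An STS(v) is a 2-(v, 3, 1) BIBD: block size k = 3, λ = 1.
Replication: r(k − 1) = λ(v − 1) ⇒ r·2 = 853 − 1 = 852 ⇒ r = 426.
Block count: b = v(v − 1)/6 = 853·852/6 = 726756/6 = 121126.

r = 426, b = 121126.


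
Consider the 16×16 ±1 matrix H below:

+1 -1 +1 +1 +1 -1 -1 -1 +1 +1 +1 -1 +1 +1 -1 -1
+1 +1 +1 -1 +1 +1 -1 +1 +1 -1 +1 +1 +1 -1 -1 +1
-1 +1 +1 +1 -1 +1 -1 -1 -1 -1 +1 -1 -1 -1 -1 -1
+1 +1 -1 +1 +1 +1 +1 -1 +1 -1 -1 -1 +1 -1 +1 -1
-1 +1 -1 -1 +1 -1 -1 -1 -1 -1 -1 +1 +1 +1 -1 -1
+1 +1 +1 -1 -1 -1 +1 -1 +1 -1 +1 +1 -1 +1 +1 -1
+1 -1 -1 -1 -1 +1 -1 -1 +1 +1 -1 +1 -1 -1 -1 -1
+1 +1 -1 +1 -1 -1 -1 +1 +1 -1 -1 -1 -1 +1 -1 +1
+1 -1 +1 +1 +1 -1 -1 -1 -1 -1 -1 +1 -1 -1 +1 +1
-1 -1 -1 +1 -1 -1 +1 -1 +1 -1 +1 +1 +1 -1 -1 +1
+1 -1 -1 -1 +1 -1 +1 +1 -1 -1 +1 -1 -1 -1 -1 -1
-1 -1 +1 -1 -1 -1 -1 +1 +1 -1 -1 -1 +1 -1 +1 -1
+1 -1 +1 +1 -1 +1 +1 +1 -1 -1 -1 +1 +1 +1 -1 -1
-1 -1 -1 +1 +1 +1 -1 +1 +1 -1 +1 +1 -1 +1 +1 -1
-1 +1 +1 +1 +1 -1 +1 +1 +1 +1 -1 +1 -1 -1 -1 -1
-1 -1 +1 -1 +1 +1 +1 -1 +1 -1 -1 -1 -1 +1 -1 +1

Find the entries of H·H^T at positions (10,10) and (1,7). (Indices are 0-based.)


Row 1 of H: [1, 1, 1, -1, 1, 1, -1, 1, 1, -1, 1, 1, 1, -1, -1, 1].
Row 7 of H: [1, 1, -1, 1, -1, -1, -1, 1, 1, -1, -1, -1, -1, 1, -1, 1].
Row 10 of H: [1, -1, -1, -1, 1, -1, 1, 1, -1, -1, 1, -1, -1, -1, -1, -1].
(H·H^T)[10][10] = Σ_j H[10][j]·H[10][j] = (1)² + (-1)² + (-1)² + (-1)² + (1)² + (-1)² + (1)² + (1)² + (-1)² + (-1)² + (1)² + (-1)² + (-1)² + (-1)² + (-1)² + (-1)² = 1 + 1 + 1 + 1 + 1 + 1 + 1 + 1 + 1 + 1 + 1 + 1 + 1 + 1 + 1 + 1 = 16.
(H·H^T)[1][7] = Σ_j H[1][j]·H[7][j] = (1)·(1) + (1)·(1) + (1)·(-1) + (-1)·(1) + (1)·(-1) + (1)·(-1) + (-1)·(-1) + (1)·(1) + (1)·(1) + (-1)·(-1) + (1)·(-1) + (1)·(-1) + (1)·(-1) + (-1)·(1) + (-1)·(-1) + (1)·(1) = 1 + 1 + -1 + -1 + -1 + -1 + 1 + 1 + 1 + 1 + -1 + -1 + -1 + -1 + 1 + 1 = 0.
So rows 1 and 7 are orthogonal; the diagonal entry equals n = 16.

(10,10) entry = 16; (1,7) entry = 0.


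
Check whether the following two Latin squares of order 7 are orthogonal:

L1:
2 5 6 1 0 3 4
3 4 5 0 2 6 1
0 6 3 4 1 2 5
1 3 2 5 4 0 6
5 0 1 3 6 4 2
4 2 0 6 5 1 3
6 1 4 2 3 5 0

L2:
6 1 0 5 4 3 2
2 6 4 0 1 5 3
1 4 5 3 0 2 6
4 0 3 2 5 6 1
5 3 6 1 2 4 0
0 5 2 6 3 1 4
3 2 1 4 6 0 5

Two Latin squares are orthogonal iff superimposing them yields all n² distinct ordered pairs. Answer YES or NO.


Form the n² = 49 superimposed pairs (L1[i][j], L2[i][j]), row by row (rows and columns indexed from 0):
row 0: (2,6) (5,1) (6,0) (1,5) (0,4) (3,3) (4,2)
row 1: (3,2) (4,6) (5,4) (0,0) (2,1) (6,5) (1,3)
row 2: (0,1) (6,4) (3,5) (4,3) (1,0) (2,2) (5,6)
row 3: (1,4) (3,0) (2,3) (5,2) (4,5) (0,6) (6,1)
row 4: (5,5) (0,3) (1,6) (3,1) (6,2) (4,4) (2,0)
row 5: (4,0) (2,5) (0,2) (6,6) (5,3) (1,1) (3,4)
row 6: (6,3) (1,2) (4,1) (2,4) (3,6) (5,0) (0,5)
Orthogonality requires all 49 pairs distinct.
Check by first coordinate: for each symbol s of L1, list the L2 entries in the n cells where L1 = s; they must all differ.
  L1 = 0: L2 entries (in reading order) 4, 0, 1, 6, 3, 2, 5 — all 7 distinct ✓
  L1 = 1: L2 entries (in reading order) 5, 3, 0, 4, 6, 1, 2 — all 7 distinct ✓
  L1 = 2: L2 entries (in reading order) 6, 1, 2, 3, 0, 5, 4 — all 7 distinct ✓
  L1 = 3: L2 entries (in reading order) 3, 2, 5, 0, 1, 4, 6 — all 7 distinct ✓
  L1 = 4: L2 entries (in reading order) 2, 6, 3, 5, 4, 0, 1 — all 7 distinct ✓
  L1 = 5: L2 entries (in reading order) 1, 4, 6, 2, 5, 3, 0 — all 7 distinct ✓
  L1 = 6: L2 entries (in reading order) 0, 5, 4, 1, 2, 6, 3 — all 7 distinct ✓
Every symbol of L1 meets every symbol of L2 exactly once, so all 49 pairs are distinct (49 of 49).
Conclusion: YES.

YES


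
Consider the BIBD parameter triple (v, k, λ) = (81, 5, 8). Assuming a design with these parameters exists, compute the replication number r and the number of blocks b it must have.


Any 2-(v, k, λ) BIBD satisfies two necessary conditions:
  (i)  Each point sits in r blocks, and counting incidences through any fixed point gives r(k − 1) = λ(v − 1), so r = λ(v − 1)/(k − 1).
  (ii) Total incidences bk = vr, so b = vr/k.
Step 1: r = λ(v − 1)/(k − 1) = 8·(81 − 1)/(5 − 1) = 8·80/4 = 640/4 = 160.
Step 2: b = vr/k = 81·160/5 = 12960/5 = 2592.
Check integrality: r = 160 ∈ Z ✓, b = 2592 ∈ Z ✓.
(These identities are necessary conditions: they determine r and b for any design with these parameters, but do not by themselves prove that one exists.)

r = 160, b = 2592.
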